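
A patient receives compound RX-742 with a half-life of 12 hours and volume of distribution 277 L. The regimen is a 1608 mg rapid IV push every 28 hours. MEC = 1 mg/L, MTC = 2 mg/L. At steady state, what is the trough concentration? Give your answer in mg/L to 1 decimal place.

τ/t½ = 28/12 ≈ 2.3333, so fraction remaining f = (1/2)^(28/12) ≈ 0.1984.
Single-dose peak C₀ = D/Vd = 1608/277 ≈ 5.805 mg/L.
Steady-state trough Cmin,ss = C₀·f/(1−f) ≈ 5.805 × 0.1984/0.8016 ≈ 1.437 mg/L.
Trough 1.4 mg/L vs MEC 1 mg/L: adequate.

1.4 mg/L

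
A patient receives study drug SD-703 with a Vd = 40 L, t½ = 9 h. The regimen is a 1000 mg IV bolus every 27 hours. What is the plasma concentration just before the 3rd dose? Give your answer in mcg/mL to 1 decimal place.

3.5 mcg/mL

f = (1/2)^(τ/t½) = (1/2)^(27/9) ≈ 0.1250.
C₀ = D/Vd = 1000/40 ≈ 25.000 mcg/mL.
Before the 3rd dose, 2 doses have been given. Superposition: Cmin = C₀·(f + f²).
≈ 25.000 × (0.1250 + 0.0156) ≈ 25.000 × 0.1406 ≈ 3.515 mcg/mL.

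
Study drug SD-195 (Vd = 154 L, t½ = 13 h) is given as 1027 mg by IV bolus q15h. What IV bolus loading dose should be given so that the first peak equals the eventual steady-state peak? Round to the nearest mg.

f = (1/2)^(15/13) ≈ 0.449425; accumulation ratio R = 1/(1−f) ≈ 1.81628.
Loading dose to hit Cmax,ss on first dose: D_load = D_maint·R ≈ 1027 × 1.81628 ≈ 1865.32 mg.

1865 mg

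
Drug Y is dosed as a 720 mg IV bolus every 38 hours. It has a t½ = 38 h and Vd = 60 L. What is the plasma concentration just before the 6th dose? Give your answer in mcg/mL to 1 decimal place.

11.6 mcg/mL

f = (1/2)^(τ/t½) = (1/2)^(38/38) ≈ 0.5000.
C₀ = D/Vd = 720/60 ≈ 12.000 mcg/mL.
Before the 6th dose, 5 doses have been given. Superposition: Cmin = C₀·(f + f² + … + f^5).
≈ 12.000 × (0.5000 + 0.2500 + 0.1250 + 0.0625 + 0.0313) ≈ 12.000 × 0.9688 ≈ 11.626 mcg/mL.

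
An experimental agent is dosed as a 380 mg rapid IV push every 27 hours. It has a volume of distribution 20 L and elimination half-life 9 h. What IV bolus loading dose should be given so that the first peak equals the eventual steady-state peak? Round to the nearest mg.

434 mg

f = (1/2)^(27/9) ≈ 0.125000; accumulation ratio R = 1/(1−f) ≈ 1.14286.
Loading dose to hit Cmax,ss on first dose: D_load = D_maint·R ≈ 380 × 1.14286 ≈ 434.29 mg.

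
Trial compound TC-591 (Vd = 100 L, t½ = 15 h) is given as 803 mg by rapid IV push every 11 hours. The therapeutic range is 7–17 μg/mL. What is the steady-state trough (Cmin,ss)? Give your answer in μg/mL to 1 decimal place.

12.1 μg/mL

τ/t½ = 11/15 ≈ 0.73333, so fraction remaining f = (1/2)^(11/15) ≈ 0.6015.
Single-dose peak C₀ = D/Vd = 803/100 ≈ 8.030 μg/mL.
Steady-state trough Cmin,ss = C₀·f/(1−f) ≈ 8.030 × 0.6015/0.3985 ≈ 12.121 μg/mL.
Trough 12.1 μg/mL vs MEC 7 μg/mL: adequate.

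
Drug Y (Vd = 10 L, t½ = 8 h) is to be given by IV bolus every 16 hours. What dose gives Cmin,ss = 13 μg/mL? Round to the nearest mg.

τ/t½ = 16/8 ≈ 2, so f = (1/2)^(16/8) ≈ 0.250000.
Cmin,ss = (D/Vd)·f/(1−f), so D = Cmin,ss·Vd·(1−f)/f.
D = 13 × 10 × (1−f)/f ≈ 13 × 10 × 3.00000 ≈ 390.00 mg.

390 mg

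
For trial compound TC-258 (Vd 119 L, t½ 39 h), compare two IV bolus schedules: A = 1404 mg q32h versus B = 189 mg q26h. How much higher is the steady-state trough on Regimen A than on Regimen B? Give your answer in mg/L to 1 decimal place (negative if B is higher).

Regimen A: f = (1/2)^(32/39) ≈ 0.5662; Cmin,ss = (1404/119)·f/(1−f) ≈ 15.399 mg/L.
Regimen B: f = (1/2)^(26/39) ≈ 0.6300; Cmin,ss = (189/119)·f/(1−f) ≈ 2.704 mg/L.
Difference ≈ 15.399 − 2.704 ≈ 12.695 mg/L.

12.7 mg/L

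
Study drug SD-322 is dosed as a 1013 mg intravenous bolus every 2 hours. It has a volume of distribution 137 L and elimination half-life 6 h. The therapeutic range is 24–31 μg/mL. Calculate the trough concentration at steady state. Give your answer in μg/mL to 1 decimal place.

k = ln2/t½ = ln2/6 ≈ 0.115525 h⁻¹; fraction remaining f = e^(−kτ) = e^(−0.115525×2) ≈ 0.7937.
Single-dose peak C₀ = D/Vd = 1013/137 ≈ 7.394 μg/mL.
Steady-state trough Cmin,ss = C₀·f/(1−f) ≈ 7.394 × 0.7937/0.2063 ≈ 28.447 μg/mL.
Trough 28.4 μg/mL vs MEC 24 μg/mL: adequate.

28.4 μg/mL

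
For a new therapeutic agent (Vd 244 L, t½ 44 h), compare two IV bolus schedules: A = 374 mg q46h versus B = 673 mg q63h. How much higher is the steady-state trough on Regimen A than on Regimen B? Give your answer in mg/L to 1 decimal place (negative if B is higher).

Regimen A: f = (1/2)^(46/44) ≈ 0.4845; Cmin,ss = (374/244)·f/(1−f) ≈ 1.441 mg/L.
Regimen B: f = (1/2)^(63/44) ≈ 0.3707; Cmin,ss = (673/244)·f/(1−f) ≈ 1.625 mg/L.
Difference ≈ 1.441 − 1.625 ≈ -0.184 mg/L.

-0.2 mg/L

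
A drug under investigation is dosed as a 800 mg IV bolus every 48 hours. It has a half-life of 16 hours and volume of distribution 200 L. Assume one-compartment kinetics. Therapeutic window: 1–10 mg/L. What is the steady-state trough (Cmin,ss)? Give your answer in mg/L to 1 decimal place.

0.6 mg/L

τ = 48 h = 3 half-lives, so f = (1/2)^3 = 0.125.
Accumulation ratio R = 1/(1 − f) = 1/0.875 = 8/7.
Single-dose peak C₀ = D/Vd = 800/200 = 4 mg/L.
Steady-state peak Cmax,ss = C₀·R = 4 × 8/7 ≈ 4.571 mg/L.
Steady-state trough Cmin,ss = Cmax,ss·f ≈ 4.571 × 0.125 ≈ 0.571 mg/L.
Trough 0.6 mg/L vs MEC 1 mg/L: subtherapeutic.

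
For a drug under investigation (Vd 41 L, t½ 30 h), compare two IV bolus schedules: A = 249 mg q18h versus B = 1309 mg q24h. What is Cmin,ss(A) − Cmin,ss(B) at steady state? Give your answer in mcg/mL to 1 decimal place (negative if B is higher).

Regimen A: f = (1/2)^(18/30) ≈ 0.6598; Cmin,ss = (249/41)·f/(1−f) ≈ 11.779 mcg/mL.
Regimen B: f = (1/2)^(24/30) ≈ 0.5743; Cmin,ss = (1309/41)·f/(1−f) ≈ 43.072 mcg/mL.
Difference ≈ 11.779 − 43.072 ≈ -31.293 mcg/mL.

-31.3 mcg/mL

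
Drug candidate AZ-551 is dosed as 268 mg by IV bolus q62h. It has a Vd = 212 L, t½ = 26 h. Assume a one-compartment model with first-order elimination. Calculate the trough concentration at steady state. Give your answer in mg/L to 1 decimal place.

τ/t½ = 62/26 ≈ 2.3846, so fraction remaining f = (1/2)^(62/26) ≈ 0.1915.
Single-dose peak C₀ = D/Vd = 268/212 ≈ 1.264 mg/L.
Steady-state trough Cmin,ss = C₀·f/(1−f) ≈ 1.264 × 0.1915/0.8085 ≈ 0.299 mg/L.

0.3 mg/L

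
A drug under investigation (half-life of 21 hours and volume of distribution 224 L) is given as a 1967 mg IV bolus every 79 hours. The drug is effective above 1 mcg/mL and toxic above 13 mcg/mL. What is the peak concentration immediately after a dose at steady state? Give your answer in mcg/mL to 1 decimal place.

Over one 79-h interval, 79/21 ≈ 3.7619 half-lives elapse, leaving f ≈ 0.0737 of each dose.
At steady state, accumulation factor R = 1/(1 − e^(−kτ)) ≈ 1.0796.
Each bolus raises the concentration by D/Vd = 1967/224 ≈ 8.781 mcg/mL.
Cmax,ss = C₀/(1 − f) ≈ 8.781/0.9263 ≈ 9.480 mcg/mL.
Peak 9.5 mcg/mL vs MTC 13 mcg/mL: below toxic threshold.

9.5 mcg/mL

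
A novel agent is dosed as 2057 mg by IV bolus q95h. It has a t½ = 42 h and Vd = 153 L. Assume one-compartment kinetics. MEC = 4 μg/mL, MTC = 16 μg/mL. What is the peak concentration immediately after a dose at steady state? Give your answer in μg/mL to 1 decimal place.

17.0 μg/mL

k = ln2/t½ = ln2/42 ≈ 0.016504 h⁻¹; fraction remaining f = e^(−kτ) = e^(−0.016504×95) ≈ 0.2085.
At steady state, accumulation factor R = 1/(1 − e^(−kτ)) ≈ 1.2634.
Single-dose peak C₀ = D/Vd = 2057/153 ≈ 13.444 μg/mL.
Cmax,ss = C₀/(1 − f) ≈ 13.444/0.7915 ≈ 16.985 μg/mL.
Peak 17.0 μg/mL vs MTC 16 μg/mL: exceeds toxic threshold.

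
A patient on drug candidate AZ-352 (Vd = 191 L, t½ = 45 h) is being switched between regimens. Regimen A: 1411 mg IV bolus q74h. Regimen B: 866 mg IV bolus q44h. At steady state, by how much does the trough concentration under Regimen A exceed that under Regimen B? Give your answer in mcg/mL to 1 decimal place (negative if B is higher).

-1.2 mcg/mL

Regimen A: f = (1/2)^(74/45) ≈ 0.3199; Cmin,ss = (1411/191)·f/(1−f) ≈ 3.475 mcg/mL.
Regimen B: f = (1/2)^(44/45) ≈ 0.5078; Cmin,ss = (866/191)·f/(1−f) ≈ 4.678 mcg/mL.
Difference ≈ 3.475 − 4.678 ≈ -1.203 mcg/mL.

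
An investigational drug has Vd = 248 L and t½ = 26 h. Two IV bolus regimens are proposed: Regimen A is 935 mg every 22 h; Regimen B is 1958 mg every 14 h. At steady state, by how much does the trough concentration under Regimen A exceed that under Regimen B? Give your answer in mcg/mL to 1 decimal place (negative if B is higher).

-12.7 mcg/mL

Regimen A: f = (1/2)^(22/26) ≈ 0.5563; Cmin,ss = (935/248)·f/(1−f) ≈ 4.727 mcg/mL.
Regimen B: f = (1/2)^(14/26) ≈ 0.6885; Cmin,ss = (1958/248)·f/(1−f) ≈ 17.450 mcg/mL.
Difference ≈ 4.727 − 17.450 ≈ -12.723 mcg/mL.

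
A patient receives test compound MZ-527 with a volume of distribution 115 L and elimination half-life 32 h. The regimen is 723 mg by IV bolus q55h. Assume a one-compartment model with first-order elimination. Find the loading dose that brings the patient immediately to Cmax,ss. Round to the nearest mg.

f = (1/2)^(55/32) ≈ 0.303812; accumulation ratio R = 1/(1−f) ≈ 1.43639.
Loading dose to hit Cmax,ss on first dose: D_load = D_maint·R ≈ 723 × 1.43639 ≈ 1038.51 mg.

1039 mg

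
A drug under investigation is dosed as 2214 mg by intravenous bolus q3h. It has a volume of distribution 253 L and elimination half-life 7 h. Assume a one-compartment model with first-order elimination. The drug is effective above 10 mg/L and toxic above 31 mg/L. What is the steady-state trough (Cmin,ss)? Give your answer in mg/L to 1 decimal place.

k = ln2/t½ = ln2/7 ≈ 0.099021 h⁻¹; fraction remaining f = e^(−kτ) = e^(−0.099021×3) ≈ 0.7430.
At steady state, accumulation factor R = 1/(1 − e^(−kτ)) ≈ 3.8911.
Single-dose peak C₀ = D/Vd = 2214/253 ≈ 8.751 mg/L.
Steady-state peak Cmax,ss = C₀·R ≈ 8.751 × 3.8911 ≈ 34.051 mg/L.
One interval later, Cmin,ss = Cmax,ss·e^(−kτ) ≈ 34.051 × 0.7430 ≈ 25.300 mg/L.
Trough 25.3 mg/L vs MEC 10 mg/L: adequate.

25.3 mg/L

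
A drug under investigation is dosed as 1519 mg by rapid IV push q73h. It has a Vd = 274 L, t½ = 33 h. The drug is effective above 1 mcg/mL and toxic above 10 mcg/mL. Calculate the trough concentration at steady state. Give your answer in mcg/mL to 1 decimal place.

τ/t½ = 73/33 ≈ 2.2121, so fraction remaining f = (1/2)^(73/33) ≈ 0.2158.
At steady state, accumulation factor R = 1/(1 − e^(−kτ)) ≈ 1.2752.
Single-dose peak C₀ = D/Vd = 1519/274 ≈ 5.544 mcg/mL.
Cmax,ss = C₀/(1 − f) ≈ 5.544/0.7842 ≈ 7.070 mcg/mL.
One interval later, Cmin,ss = Cmax,ss·e^(−kτ) ≈ 7.070 × 0.2158 ≈ 1.526 mcg/mL.
Trough 1.5 mcg/mL vs MEC 1 mcg/mL: adequate.

1.5 mcg/mL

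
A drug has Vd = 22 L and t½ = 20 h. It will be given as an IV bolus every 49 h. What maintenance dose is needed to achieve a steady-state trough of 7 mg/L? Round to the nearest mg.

687 mg

τ/t½ = 49/20 ≈ 2.45, so f = (1/2)^(49/20) ≈ 0.183011.
Cmin,ss = (D/Vd)·f/(1−f), so D = Cmin,ss·Vd·(1−f)/f.
D = 7 × 22 × (1−f)/f ≈ 7 × 22 × 4.46415 ≈ 687.48 mg.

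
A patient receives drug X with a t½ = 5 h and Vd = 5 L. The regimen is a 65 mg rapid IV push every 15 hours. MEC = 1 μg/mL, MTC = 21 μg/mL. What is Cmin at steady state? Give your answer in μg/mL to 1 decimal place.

1.9 μg/mL

The dosing interval is 3 half-lives, so f = 2^(−3) = 0.125.
Accumulation ratio R = 1/(1 − f) = 1/0.875 = 8/7.
Single-dose peak C₀ = D/Vd = 65/5 = 13 μg/mL.
Steady-state peak Cmax,ss = C₀·R = 13 × 8/7 ≈ 14.857 μg/mL.
Steady-state trough Cmin,ss = Cmax,ss·f ≈ 14.857 × 0.125 ≈ 1.857 μg/mL.
Trough 1.9 μg/mL vs MEC 1 μg/mL: adequate.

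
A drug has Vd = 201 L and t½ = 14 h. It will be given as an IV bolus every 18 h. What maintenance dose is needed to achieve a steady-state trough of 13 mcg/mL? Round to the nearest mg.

τ/t½ = 18/14 ≈ 1.2857, so f = (1/2)^(18/14) ≈ 0.410168.
Cmin,ss = (D/Vd)·f/(1−f), so D = Cmin,ss·Vd·(1−f)/f.
D = 13 × 201 × (1−f)/f ≈ 13 × 201 × 1.43803 ≈ 3757.57 mg.

3758 mg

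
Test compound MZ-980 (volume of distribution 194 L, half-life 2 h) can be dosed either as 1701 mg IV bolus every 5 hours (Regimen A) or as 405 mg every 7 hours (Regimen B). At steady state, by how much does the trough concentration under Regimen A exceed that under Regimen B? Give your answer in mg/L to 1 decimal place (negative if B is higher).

Regimen A: f = (1/2)^(5/2) ≈ 0.1768; Cmin,ss = (1701/194)·f/(1−f) ≈ 1.883 mg/L.
Regimen B: f = (1/2)^(7/2) ≈ 0.0884; Cmin,ss = (405/194)·f/(1−f) ≈ 0.202 mg/L.
Difference ≈ 1.883 − 0.202 ≈ 1.681 mg/L.

1.7 mg/L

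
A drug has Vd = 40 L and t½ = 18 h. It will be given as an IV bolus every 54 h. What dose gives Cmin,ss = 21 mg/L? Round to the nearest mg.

5880 mg

τ/t½ = 54/18 ≈ 3, so f = (1/2)^(54/18) ≈ 0.125000.
Cmin,ss = (D/Vd)·f/(1−f), so D = Cmin,ss·Vd·(1−f)/f.
D = 21 × 40 × (1−f)/f ≈ 21 × 40 × 7.00000 ≈ 5880.00 mg.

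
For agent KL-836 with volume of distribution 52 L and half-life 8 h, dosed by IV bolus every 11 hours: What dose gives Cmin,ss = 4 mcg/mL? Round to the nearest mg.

τ/t½ = 11/8 ≈ 1.375, so f = (1/2)^(11/8) ≈ 0.385553.
Cmin,ss = (D/Vd)·f/(1−f), so D = Cmin,ss·Vd·(1−f)/f.
D = 4 × 52 × (1−f)/f ≈ 4 × 52 × 1.59368 ≈ 331.49 mg.

331 mg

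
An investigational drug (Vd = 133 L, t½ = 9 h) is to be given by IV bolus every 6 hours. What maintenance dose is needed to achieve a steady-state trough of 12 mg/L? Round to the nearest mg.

τ/t½ = 6/9 ≈ 0.66667, so f = (1/2)^(6/9) ≈ 0.629961.
Cmin,ss = (D/Vd)·f/(1−f), so D = Cmin,ss·Vd·(1−f)/f.
D = 12 × 133 × (1−f)/f ≈ 12 × 133 × 0.58740 ≈ 937.49 mg.

937 mg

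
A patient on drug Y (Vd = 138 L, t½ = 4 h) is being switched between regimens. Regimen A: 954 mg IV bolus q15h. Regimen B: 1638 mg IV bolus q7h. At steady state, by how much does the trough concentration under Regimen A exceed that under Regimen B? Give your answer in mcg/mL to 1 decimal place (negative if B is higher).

-4.5 mcg/mL

Regimen A: f = (1/2)^(15/4) ≈ 0.0743; Cmin,ss = (954/138)·f/(1−f) ≈ 0.555 mcg/mL.
Regimen B: f = (1/2)^(7/4) ≈ 0.2973; Cmin,ss = (1638/138)·f/(1−f) ≈ 5.022 mcg/mL.
Difference ≈ 0.555 − 5.022 ≈ -4.467 mcg/mL.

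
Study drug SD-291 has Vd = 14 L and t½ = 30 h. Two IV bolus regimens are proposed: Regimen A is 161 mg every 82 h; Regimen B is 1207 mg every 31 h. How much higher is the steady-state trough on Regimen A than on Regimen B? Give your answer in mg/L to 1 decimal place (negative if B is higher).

-80.3 mg/L

Regimen A: f = (1/2)^(82/30) ≈ 0.1504; Cmin,ss = (161/14)·f/(1−f) ≈ 2.036 mg/L.
Regimen B: f = (1/2)^(31/30) ≈ 0.4886; Cmin,ss = (1207/14)·f/(1−f) ≈ 82.371 mg/L.
Difference ≈ 2.036 − 82.371 ≈ -80.335 mg/L.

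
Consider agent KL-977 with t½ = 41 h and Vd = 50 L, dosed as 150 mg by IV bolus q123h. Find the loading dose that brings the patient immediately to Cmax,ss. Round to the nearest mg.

171 mg

f = (1/2)^(123/41) ≈ 0.125000; accumulation ratio R = 1/(1−f) ≈ 1.14286.
Loading dose to hit Cmax,ss on first dose: D_load = D_maint·R ≈ 150 × 1.14286 ≈ 171.43 mg.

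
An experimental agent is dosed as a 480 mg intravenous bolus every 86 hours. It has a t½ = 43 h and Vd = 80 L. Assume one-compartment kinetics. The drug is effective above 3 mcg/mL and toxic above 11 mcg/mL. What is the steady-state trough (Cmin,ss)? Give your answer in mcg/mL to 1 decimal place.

2.0 mcg/mL

τ = 86 h = 2 half-lives, so f = (1/2)^2 = 0.25.
At steady state, R = 1/(1 − 0.25) = 4/3.
Single-dose peak C₀ = D/Vd = 480/80 = 6 mcg/mL.
Steady-state peak Cmax,ss = C₀·R = 6 × 4/3 ≈ 8.000 mcg/mL.
Steady-state trough Cmin,ss = Cmax,ss·f ≈ 8.000 × 0.25 ≈ 2.000 mcg/mL.
Trough 2.0 mcg/mL vs MEC 3 mcg/mL: subtherapeutic.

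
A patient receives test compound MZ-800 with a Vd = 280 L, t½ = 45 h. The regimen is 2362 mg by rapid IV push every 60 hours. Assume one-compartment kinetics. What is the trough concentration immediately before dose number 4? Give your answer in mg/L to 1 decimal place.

5.2 mg/L

f = (1/2)^(τ/t½) = (1/2)^(60/45) ≈ 0.3969.
C₀ = D/Vd = 2362/280 ≈ 8.436 mg/L.
Before the 4th dose, 3 doses have been given. Superposition: Cmin = C₀·(f + f² + … + f^3).
≈ 8.436 × (0.3969 + 0.1575 + 0.0625) ≈ 8.436 × 0.6169 ≈ 5.204 mg/L.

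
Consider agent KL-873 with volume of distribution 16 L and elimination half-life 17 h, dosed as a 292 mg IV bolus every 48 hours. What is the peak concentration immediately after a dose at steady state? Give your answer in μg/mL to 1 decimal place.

Over one 48-h interval, 48/17 ≈ 2.8235 half-lives elapse, leaving f ≈ 0.1413 of each dose.
Accumulation ratio R = 1/(1 − f) ≈ 1/0.8587 ≈ 1.1646.
Each bolus raises the concentration by D/Vd = 292/16 ≈ 18.250 μg/mL.
Steady-state peak Cmax,ss = C₀·R ≈ 18.250 × 1.1646 ≈ 21.254 μg/mL.

21.3 μg/mL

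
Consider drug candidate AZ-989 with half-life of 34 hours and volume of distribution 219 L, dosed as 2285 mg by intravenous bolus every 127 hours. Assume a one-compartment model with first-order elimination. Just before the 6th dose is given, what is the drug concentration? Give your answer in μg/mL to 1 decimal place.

0.8 μg/mL

f = (1/2)^(τ/t½) = (1/2)^(127/34) ≈ 0.0751.
C₀ = D/Vd = 2285/219 ≈ 10.434 μg/mL.
Before the 6th dose, 5 doses have been given. Superposition: Cmin = C₀·(f + f² + … + f^5).
≈ 10.434 × (0.0751 + 0.0056 + 0.0004 + 0.0000 + 0.0000) ≈ 10.434 × 0.0811 ≈ 0.846 μg/mL.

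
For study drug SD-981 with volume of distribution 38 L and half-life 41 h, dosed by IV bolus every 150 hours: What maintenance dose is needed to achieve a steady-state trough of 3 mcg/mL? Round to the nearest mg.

τ/t½ = 150/41 ≈ 3.6585, so f = (1/2)^(150/41) ≈ 0.079190.
Cmin,ss = (D/Vd)·f/(1−f), so D = Cmin,ss·Vd·(1−f)/f.
D = 3 × 38 × (1−f)/f ≈ 3 × 38 × 11.62786 ≈ 1325.58 mg.

1326 mg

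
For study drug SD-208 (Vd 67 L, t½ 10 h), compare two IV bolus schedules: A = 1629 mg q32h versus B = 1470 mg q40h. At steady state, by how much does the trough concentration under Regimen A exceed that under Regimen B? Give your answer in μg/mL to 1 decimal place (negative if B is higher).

1.5 μg/mL

Regimen A: f = (1/2)^(32/10) ≈ 0.1088; Cmin,ss = (1629/67)·f/(1−f) ≈ 2.968 μg/mL.
Regimen B: f = (1/2)^(40/10) ≈ 0.0625; Cmin,ss = (1470/67)·f/(1−f) ≈ 1.463 μg/mL.
Difference ≈ 2.968 − 1.463 ≈ 1.505 μg/mL.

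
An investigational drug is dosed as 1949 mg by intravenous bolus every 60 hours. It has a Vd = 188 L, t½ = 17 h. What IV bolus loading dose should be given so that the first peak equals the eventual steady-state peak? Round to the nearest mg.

f = (1/2)^(60/17) ≈ 0.086605; accumulation ratio R = 1/(1−f) ≈ 1.09482.
Loading dose to hit Cmax,ss on first dose: D_load = D_maint·R ≈ 1949 × 1.09482 ≈ 2133.80 mg.

2134 mg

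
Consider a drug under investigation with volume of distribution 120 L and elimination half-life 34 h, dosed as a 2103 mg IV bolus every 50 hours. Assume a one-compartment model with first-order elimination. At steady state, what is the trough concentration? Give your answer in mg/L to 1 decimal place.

9.9 mg/L

τ/t½ = 50/34 ≈ 1.4706, so fraction remaining f = (1/2)^(50/34) ≈ 0.3608.
Each bolus raises the concentration by D/Vd = 2103/120 ≈ 17.525 mg/L.
Steady-state trough Cmin,ss = C₀·f/(1−f) ≈ 17.525 × 0.3608/0.6392 ≈ 9.892 mg/L.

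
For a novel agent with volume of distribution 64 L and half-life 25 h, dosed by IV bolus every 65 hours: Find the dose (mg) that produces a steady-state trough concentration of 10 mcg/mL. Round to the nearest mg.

τ/t½ = 65/25 ≈ 2.6, so f = (1/2)^(65/25) ≈ 0.164938.
Cmin,ss = (D/Vd)·f/(1−f), so D = Cmin,ss·Vd·(1−f)/f.
D = 10 × 64 × (1−f)/f ≈ 10 × 64 × 5.06288 ≈ 3240.24 mg.

3240 mg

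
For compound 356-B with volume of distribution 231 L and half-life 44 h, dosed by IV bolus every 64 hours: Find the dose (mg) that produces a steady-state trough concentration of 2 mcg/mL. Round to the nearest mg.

τ/t½ = 64/44 ≈ 1.4545, so f = (1/2)^(64/44) ≈ 0.364870.
Cmin,ss = (D/Vd)·f/(1−f), so D = Cmin,ss·Vd·(1−f)/f.
D = 2 × 231 × (1−f)/f ≈ 2 × 231 × 1.74070 ≈ 804.20 mg.

804 mg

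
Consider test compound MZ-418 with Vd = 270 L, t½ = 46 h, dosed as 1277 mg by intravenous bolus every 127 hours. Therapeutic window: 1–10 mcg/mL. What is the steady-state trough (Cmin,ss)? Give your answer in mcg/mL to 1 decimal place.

0.8 mcg/mL

τ/t½ = 127/46 ≈ 2.7609, so fraction remaining f = (1/2)^(127/46) ≈ 0.1475.
At steady state, accumulation factor R = 1/(1 − e^(−kτ)) ≈ 1.1730.
Each bolus raises the concentration by D/Vd = 1277/270 ≈ 4.730 mcg/mL.
Cmax,ss = C₀/(1 − f) ≈ 4.730/0.8525 ≈ 5.548 mcg/mL.
One interval later, Cmin,ss = Cmax,ss·e^(−kτ) ≈ 5.548 × 0.1475 ≈ 0.818 mcg/mL.
Trough 0.8 mcg/mL vs MEC 1 mcg/mL: subtherapeutic.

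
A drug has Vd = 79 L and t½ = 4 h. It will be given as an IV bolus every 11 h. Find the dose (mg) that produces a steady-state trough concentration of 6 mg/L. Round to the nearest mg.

τ/t½ = 11/4 ≈ 2.75, so f = (1/2)^(11/4) ≈ 0.148651.
Cmin,ss = (D/Vd)·f/(1−f), so D = Cmin,ss·Vd·(1−f)/f.
D = 6 × 79 × (1−f)/f ≈ 6 × 79 × 5.72717 ≈ 2714.68 mg.

2715 mg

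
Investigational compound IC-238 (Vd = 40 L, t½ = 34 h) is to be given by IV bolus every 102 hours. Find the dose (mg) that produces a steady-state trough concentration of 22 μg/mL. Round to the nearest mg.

τ/t½ = 102/34 ≈ 3, so f = (1/2)^(102/34) ≈ 0.125000.
Cmin,ss = (D/Vd)·f/(1−f), so D = Cmin,ss·Vd·(1−f)/f.
D = 22 × 40 × (1−f)/f ≈ 22 × 40 × 7.00000 ≈ 6160.00 mg.

6160 mg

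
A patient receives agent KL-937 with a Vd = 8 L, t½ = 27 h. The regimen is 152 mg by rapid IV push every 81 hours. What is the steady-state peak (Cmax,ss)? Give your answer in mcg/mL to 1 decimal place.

The dosing interval is 3 half-lives, so f = 2^(−3) = 0.125.
Accumulation ratio R = 1/(1 − f) = 1/0.875 = 8/7.
Single-dose peak C₀ = D/Vd = 152/8 = 19 mcg/mL.
Steady-state peak Cmax,ss = C₀·R = 19 × 8/7 ≈ 21.714 mcg/mL.

21.7 mcg/mL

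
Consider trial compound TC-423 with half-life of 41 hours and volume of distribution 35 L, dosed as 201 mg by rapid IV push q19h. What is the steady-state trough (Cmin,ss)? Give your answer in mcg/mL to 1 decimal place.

15.2 mcg/mL

τ/t½ = 19/41 ≈ 0.46341, so fraction remaining f = (1/2)^(19/41) ≈ 0.7253.
Single-dose peak C₀ = D/Vd = 201/35 ≈ 5.743 mcg/mL.
Steady-state trough Cmin,ss = C₀·f/(1−f) ≈ 5.743 × 0.7253/0.2747 ≈ 15.163 mcg/mL.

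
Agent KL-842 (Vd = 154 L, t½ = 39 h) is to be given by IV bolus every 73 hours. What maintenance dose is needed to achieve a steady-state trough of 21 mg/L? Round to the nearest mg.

8602 mg

τ/t½ = 73/39 ≈ 1.8718, so f = (1/2)^(73/39) ≈ 0.273233.
Cmin,ss = (D/Vd)·f/(1−f), so D = Cmin,ss·Vd·(1−f)/f.
D = 21 × 154 × (1−f)/f ≈ 21 × 154 × 2.65988 ≈ 8602.05 mg.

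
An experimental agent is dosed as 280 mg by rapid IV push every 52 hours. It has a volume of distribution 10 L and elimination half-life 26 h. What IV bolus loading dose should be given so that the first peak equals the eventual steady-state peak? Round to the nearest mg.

373 mg

f = (1/2)^(52/26) ≈ 0.250000; accumulation ratio R = 1/(1−f) ≈ 1.33333.
Loading dose to hit Cmax,ss on first dose: D_load = D_maint·R ≈ 280 × 1.33333 ≈ 373.33 mg.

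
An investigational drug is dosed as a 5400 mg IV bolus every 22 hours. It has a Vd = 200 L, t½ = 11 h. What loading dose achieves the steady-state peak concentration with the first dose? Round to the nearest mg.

7200 mg

f = (1/2)^(22/11) ≈ 0.250000; accumulation ratio R = 1/(1−f) ≈ 1.33333.
Loading dose to hit Cmax,ss on first dose: D_load = D_maint·R ≈ 5400 × 1.33333 ≈ 7199.98 mg.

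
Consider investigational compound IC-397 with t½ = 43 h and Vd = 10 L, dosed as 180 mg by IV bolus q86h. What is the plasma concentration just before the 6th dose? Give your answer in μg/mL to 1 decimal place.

6.0 μg/mL

f = (1/2)^(τ/t½) = (1/2)^(86/43) ≈ 0.2500.
C₀ = D/Vd = 180/10 ≈ 18.000 μg/mL.
Before the 6th dose, 5 doses have been given. Superposition: Cmin = C₀·(f + f² + … + f^5).
≈ 18.000 × (0.2500 + 0.0625 + 0.0156 + 0.0039 + 0.0010) ≈ 18.000 × 0.3330 ≈ 5.994 μg/mL.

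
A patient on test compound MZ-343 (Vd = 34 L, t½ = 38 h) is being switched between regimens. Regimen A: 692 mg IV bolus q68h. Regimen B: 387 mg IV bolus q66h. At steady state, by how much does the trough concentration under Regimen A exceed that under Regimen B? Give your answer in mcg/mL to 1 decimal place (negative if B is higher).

3.4 mcg/mL

Regimen A: f = (1/2)^(68/38) ≈ 0.2893; Cmin,ss = (692/34)·f/(1−f) ≈ 8.285 mcg/mL.
Regimen B: f = (1/2)^(66/38) ≈ 0.3000; Cmin,ss = (387/34)·f/(1−f) ≈ 4.878 mcg/mL.
Difference ≈ 8.285 − 4.878 ≈ 3.407 mcg/mL.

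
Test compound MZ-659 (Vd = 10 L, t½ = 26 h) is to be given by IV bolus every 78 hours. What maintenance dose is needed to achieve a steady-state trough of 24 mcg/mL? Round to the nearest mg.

τ/t½ = 78/26 ≈ 3, so f = (1/2)^(78/26) ≈ 0.125000.
Cmin,ss = (D/Vd)·f/(1−f), so D = Cmin,ss·Vd·(1−f)/f.
D = 24 × 10 × (1−f)/f ≈ 24 × 10 × 7.00000 ≈ 1680.00 mg.

1680 mg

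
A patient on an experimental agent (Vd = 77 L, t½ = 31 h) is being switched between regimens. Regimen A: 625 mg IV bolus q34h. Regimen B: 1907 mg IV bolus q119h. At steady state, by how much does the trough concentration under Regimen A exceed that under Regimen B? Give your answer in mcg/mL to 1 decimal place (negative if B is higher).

5.3 mcg/mL

Regimen A: f = (1/2)^(34/31) ≈ 0.4676; Cmin,ss = (625/77)·f/(1−f) ≈ 7.129 mcg/mL.
Regimen B: f = (1/2)^(119/31) ≈ 0.0699; Cmin,ss = (1907/77)·f/(1−f) ≈ 1.861 mcg/mL.
Difference ≈ 7.129 − 1.861 ≈ 5.268 mcg/mL.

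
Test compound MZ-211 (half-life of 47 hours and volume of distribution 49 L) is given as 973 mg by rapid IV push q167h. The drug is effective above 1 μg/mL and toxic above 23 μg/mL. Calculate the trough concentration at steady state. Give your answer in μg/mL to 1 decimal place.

k = ln2/t½ = ln2/47 ≈ 0.014748 h⁻¹; fraction remaining f = e^(−kτ) = e^(−0.014748×167) ≈ 0.0852.
At steady state, accumulation factor R = 1/(1 − e^(−kτ)) ≈ 1.0931.
Each bolus raises the concentration by D/Vd = 973/49 ≈ 19.857 μg/mL.
Steady-state peak Cmax,ss = C₀·R ≈ 19.857 × 1.0931 ≈ 21.706 μg/mL.
One interval later, Cmin,ss = Cmax,ss·e^(−kτ) ≈ 21.706 × 0.0852 ≈ 1.849 μg/mL.
Trough 1.8 μg/mL vs MEC 1 μg/mL: adequate.

1.8 μg/mL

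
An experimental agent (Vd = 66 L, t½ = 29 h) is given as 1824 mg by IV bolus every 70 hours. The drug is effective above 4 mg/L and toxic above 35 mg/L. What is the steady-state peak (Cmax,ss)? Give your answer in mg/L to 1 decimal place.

34.0 mg/L

Over one 70-h interval, 70/29 ≈ 2.4138 half-lives elapse, leaving f ≈ 0.1877 of each dose.
At steady state, accumulation factor R = 1/(1 − e^(−kτ)) ≈ 1.2311.
Single-dose peak C₀ = D/Vd = 1824/66 ≈ 27.636 mg/L.
Steady-state peak Cmax,ss = C₀·R ≈ 27.636 × 1.2311 ≈ 34.023 mg/L.
Peak 34.0 mg/L vs MTC 35 mg/L: below toxic threshold.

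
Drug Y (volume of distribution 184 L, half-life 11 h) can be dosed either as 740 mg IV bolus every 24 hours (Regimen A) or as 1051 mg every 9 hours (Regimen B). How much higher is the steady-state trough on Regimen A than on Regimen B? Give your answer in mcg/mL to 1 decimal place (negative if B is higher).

Regimen A: f = (1/2)^(24/11) ≈ 0.2204; Cmin,ss = (740/184)·f/(1−f) ≈ 1.137 mcg/mL.
Regimen B: f = (1/2)^(9/11) ≈ 0.5672; Cmin,ss = (1051/184)·f/(1−f) ≈ 7.486 mcg/mL.
Difference ≈ 1.137 − 7.486 ≈ -6.349 mcg/mL.

-6.3 mcg/mL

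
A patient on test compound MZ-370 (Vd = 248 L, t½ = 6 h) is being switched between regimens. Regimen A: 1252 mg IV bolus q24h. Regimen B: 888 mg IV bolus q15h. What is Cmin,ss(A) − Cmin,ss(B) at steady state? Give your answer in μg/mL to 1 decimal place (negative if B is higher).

-0.4 μg/mL

Regimen A: f = (1/2)^(24/6) ≈ 0.0625; Cmin,ss = (1252/248)·f/(1−f) ≈ 0.337 μg/mL.
Regimen B: f = (1/2)^(15/6) ≈ 0.1768; Cmin,ss = (888/248)·f/(1−f) ≈ 0.769 μg/mL.
Difference ≈ 0.337 − 0.769 ≈ -0.432 μg/mL.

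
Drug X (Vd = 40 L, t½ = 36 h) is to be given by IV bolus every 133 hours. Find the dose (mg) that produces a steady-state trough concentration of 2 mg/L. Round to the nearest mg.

956 mg

τ/t½ = 133/36 ≈ 3.6944, so f = (1/2)^(133/36) ≈ 0.077243.
Cmin,ss = (D/Vd)·f/(1−f), so D = Cmin,ss·Vd·(1−f)/f.
D = 2 × 40 × (1−f)/f ≈ 2 × 40 × 11.94616 ≈ 955.69 mg.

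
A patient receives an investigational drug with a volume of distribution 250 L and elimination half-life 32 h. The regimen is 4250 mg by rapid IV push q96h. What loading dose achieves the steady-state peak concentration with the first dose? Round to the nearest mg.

f = (1/2)^(96/32) ≈ 0.125000; accumulation ratio R = 1/(1−f) ≈ 1.14286.
Loading dose to hit Cmax,ss on first dose: D_load = D_maint·R ≈ 4250 × 1.14286 ≈ 4857.15 mg.

4857 mg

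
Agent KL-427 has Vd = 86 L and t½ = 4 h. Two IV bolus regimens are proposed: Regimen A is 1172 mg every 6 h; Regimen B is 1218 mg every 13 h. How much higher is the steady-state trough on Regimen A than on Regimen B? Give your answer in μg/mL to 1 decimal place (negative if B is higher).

5.8 μg/mL

Regimen A: f = (1/2)^(6/4) ≈ 0.3536; Cmin,ss = (1172/86)·f/(1−f) ≈ 7.455 μg/mL.
Regimen B: f = (1/2)^(13/4) ≈ 0.1051; Cmin,ss = (1218/86)·f/(1−f) ≈ 1.663 μg/mL.
Difference ≈ 7.455 − 1.663 ≈ 5.792 μg/mL.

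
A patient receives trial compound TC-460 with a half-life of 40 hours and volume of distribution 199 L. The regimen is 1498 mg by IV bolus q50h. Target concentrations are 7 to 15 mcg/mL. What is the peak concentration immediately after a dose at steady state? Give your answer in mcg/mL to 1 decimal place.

Over one 50-h interval, 50/40 ≈ 1.25 half-lives elapse, leaving f ≈ 0.4204 of each dose.
At steady state, accumulation factor R = 1/(1 − e^(−kτ)) ≈ 1.7253.
Each bolus raises the concentration by D/Vd = 1498/199 ≈ 7.528 mcg/mL.
Cmax,ss = C₀/(1 − f) ≈ 7.528/0.5796 ≈ 12.988 mcg/mL.
Peak 13.0 mcg/mL vs MTC 15 mcg/mL: below toxic threshold.

13.0 mcg/mL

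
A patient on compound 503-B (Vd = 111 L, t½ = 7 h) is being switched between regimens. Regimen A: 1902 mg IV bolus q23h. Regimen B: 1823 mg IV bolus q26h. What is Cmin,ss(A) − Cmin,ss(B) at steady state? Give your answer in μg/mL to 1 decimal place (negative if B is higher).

Regimen A: f = (1/2)^(23/7) ≈ 0.1025; Cmin,ss = (1902/111)·f/(1−f) ≈ 1.957 μg/mL.
Regimen B: f = (1/2)^(26/7) ≈ 0.0762; Cmin,ss = (1823/111)·f/(1−f) ≈ 1.355 μg/mL.
Difference ≈ 1.957 − 1.355 ≈ 0.602 μg/mL.

0.6 μg/mL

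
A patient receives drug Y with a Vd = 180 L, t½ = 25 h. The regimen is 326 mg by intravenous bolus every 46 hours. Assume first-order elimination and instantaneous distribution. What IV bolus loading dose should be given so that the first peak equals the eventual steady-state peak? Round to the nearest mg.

f = (1/2)^(46/25) ≈ 0.279322; accumulation ratio R = 1/(1−f) ≈ 1.38758.
Loading dose to hit Cmax,ss on first dose: D_load = D_maint·R ≈ 326 × 1.38758 ≈ 452.35 mg.

452 mg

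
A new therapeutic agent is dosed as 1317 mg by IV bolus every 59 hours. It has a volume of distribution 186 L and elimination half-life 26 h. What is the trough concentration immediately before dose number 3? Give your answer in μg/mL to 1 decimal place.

1.8 μg/mL

f = (1/2)^(τ/t½) = (1/2)^(59/26) ≈ 0.2074.
C₀ = D/Vd = 1317/186 ≈ 7.081 μg/mL.
Before the 3rd dose, 2 doses have been given. Superposition: Cmin = C₀·(f + f²).
≈ 7.081 × (0.2074 + 0.0430) ≈ 7.081 × 0.2504 ≈ 1.773 μg/mL.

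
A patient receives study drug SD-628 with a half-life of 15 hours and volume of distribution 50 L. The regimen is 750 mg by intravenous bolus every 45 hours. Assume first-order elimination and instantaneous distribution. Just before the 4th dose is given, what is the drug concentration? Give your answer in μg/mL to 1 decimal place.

f = (1/2)^(τ/t½) = (1/2)^(45/15) ≈ 0.1250.
C₀ = D/Vd = 750/50 ≈ 15.000 μg/mL.
Before the 4th dose, 3 doses have been given. Superposition: Cmin = C₀·(f + f² + … + f^3).
≈ 15.000 × (0.1250 + 0.0156 + 0.0020) ≈ 15.000 × 0.1426 ≈ 2.139 μg/mL.

2.1 μg/mL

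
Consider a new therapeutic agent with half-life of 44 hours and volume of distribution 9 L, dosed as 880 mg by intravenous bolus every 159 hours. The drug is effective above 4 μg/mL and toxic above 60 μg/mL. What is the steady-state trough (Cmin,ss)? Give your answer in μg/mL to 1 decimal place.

Over one 159-h interval, 159/44 ≈ 3.6136 half-lives elapse, leaving f ≈ 0.0817 of each dose.
Each bolus raises the concentration by D/Vd = 880/9 ≈ 97.778 μg/mL.
Steady-state trough Cmin,ss = C₀·f/(1−f) ≈ 97.778 × 0.0817/0.9183 ≈ 8.699 μg/mL.
Trough 8.7 μg/mL vs MEC 4 μg/mL: adequate.

8.7 μg/mL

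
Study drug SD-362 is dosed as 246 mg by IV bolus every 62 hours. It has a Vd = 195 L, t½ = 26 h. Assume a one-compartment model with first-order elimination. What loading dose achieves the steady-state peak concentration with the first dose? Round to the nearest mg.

304 mg

f = (1/2)^(62/26) ≈ 0.191496; accumulation ratio R = 1/(1−f) ≈ 1.23685.
Loading dose to hit Cmax,ss on first dose: D_load = D_maint·R ≈ 246 × 1.23685 ≈ 304.27 mg.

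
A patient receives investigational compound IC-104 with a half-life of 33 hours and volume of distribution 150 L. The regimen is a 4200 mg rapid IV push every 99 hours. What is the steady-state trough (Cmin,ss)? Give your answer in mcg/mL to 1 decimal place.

The dosing interval is 3 half-lives, so f = 2^(−3) = 0.125.
Accumulation ratio R = 1/(1 − f) = 1/0.875 = 8/7.
Single-dose peak C₀ = D/Vd = 4200/150 = 28 mcg/mL.
Steady-state peak Cmax,ss = C₀·R = 28 × 8/7 ≈ 32.000 mcg/mL.
Steady-state trough Cmin,ss = Cmax,ss·f ≈ 32.000 × 0.125 ≈ 4.000 mcg/mL.

4.0 mcg/mL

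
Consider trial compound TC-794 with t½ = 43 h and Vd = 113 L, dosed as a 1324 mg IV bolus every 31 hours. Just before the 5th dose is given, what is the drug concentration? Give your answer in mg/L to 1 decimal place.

f = (1/2)^(τ/t½) = (1/2)^(31/43) ≈ 0.6067.
C₀ = D/Vd = 1324/113 ≈ 11.717 mg/L.
Before the 5th dose, 4 doses have been given. Superposition: Cmin = C₀·(f + f² + … + f^4).
≈ 11.717 × (0.6067 + 0.3681 + 0.2233 + 0.1355) ≈ 11.717 × 1.3336 ≈ 15.626 mg/L.

15.6 mg/L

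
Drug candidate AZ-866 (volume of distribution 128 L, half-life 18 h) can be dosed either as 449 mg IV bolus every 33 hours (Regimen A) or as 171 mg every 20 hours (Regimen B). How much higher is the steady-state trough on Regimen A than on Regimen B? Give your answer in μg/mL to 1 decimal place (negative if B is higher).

0.2 μg/mL

Regimen A: f = (1/2)^(33/18) ≈ 0.2806; Cmin,ss = (449/128)·f/(1−f) ≈ 1.368 μg/mL.
Regimen B: f = (1/2)^(20/18) ≈ 0.4629; Cmin,ss = (171/128)·f/(1−f) ≈ 1.151 μg/mL.
Difference ≈ 1.368 − 1.151 ≈ 0.217 μg/mL.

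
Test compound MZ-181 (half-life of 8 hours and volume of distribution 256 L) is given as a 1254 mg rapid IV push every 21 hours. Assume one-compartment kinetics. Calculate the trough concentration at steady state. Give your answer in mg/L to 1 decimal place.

τ/t½ = 21/8 ≈ 2.625, so fraction remaining f = (1/2)^(21/8) ≈ 0.1621.
Each bolus raises the concentration by D/Vd = 1254/256 ≈ 4.898 mg/L.
Steady-state trough Cmin,ss = C₀·f/(1−f) ≈ 4.898 × 0.1621/0.8379 ≈ 0.948 mg/L.

0.9 mg/L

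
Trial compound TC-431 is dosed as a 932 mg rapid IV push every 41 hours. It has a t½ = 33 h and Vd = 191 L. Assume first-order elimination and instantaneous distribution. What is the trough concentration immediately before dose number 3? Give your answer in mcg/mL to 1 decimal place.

2.9 mcg/mL

f = (1/2)^(τ/t½) = (1/2)^(41/33) ≈ 0.4227.
C₀ = D/Vd = 932/191 ≈ 4.880 mcg/mL.
Before the 3rd dose, 2 doses have been given. Superposition: Cmin = C₀·(f + f²).
≈ 4.880 × (0.4227 + 0.1787) ≈ 4.880 × 0.6014 ≈ 2.935 mcg/mL.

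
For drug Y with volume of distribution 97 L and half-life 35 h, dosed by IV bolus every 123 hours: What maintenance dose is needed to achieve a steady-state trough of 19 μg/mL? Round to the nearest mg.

19216 mg

τ/t½ = 123/35 ≈ 3.5143, so f = (1/2)^(123/35) ≈ 0.087517.
Cmin,ss = (D/Vd)·f/(1−f), so D = Cmin,ss·Vd·(1−f)/f.
D = 19 × 97 × (1−f)/f ≈ 19 × 97 × 10.42635 ≈ 19215.76 mg.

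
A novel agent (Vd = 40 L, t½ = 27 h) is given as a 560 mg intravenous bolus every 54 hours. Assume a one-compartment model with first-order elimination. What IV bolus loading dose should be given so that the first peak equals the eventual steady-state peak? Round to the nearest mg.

f = (1/2)^(54/27) ≈ 0.250000; accumulation ratio R = 1/(1−f) ≈ 1.33333.
Loading dose to hit Cmax,ss on first dose: D_load = D_maint·R ≈ 560 × 1.33333 ≈ 746.66 mg.

747 mg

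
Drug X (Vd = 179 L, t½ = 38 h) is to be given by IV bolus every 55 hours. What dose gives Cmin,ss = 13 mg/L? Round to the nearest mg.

4019 mg

τ/t½ = 55/38 ≈ 1.4474, so f = (1/2)^(55/38) ≈ 0.366690.
Cmin,ss = (D/Vd)·f/(1−f), so D = Cmin,ss·Vd·(1−f)/f.
D = 13 × 179 × (1−f)/f ≈ 13 × 179 × 1.72710 ≈ 4018.96 mg.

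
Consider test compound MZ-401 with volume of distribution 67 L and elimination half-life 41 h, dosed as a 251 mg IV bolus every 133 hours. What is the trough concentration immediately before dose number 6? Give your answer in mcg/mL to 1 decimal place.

0.4 mcg/mL

f = (1/2)^(τ/t½) = (1/2)^(133/41) ≈ 0.1056.
C₀ = D/Vd = 251/67 ≈ 3.746 mcg/mL.
Before the 6th dose, 5 doses have been given. Superposition: Cmin = C₀·(f + f² + … + f^5).
≈ 3.746 × (0.1056 + 0.0112 + 0.0012 + 0.0001 + 0.0000) ≈ 3.746 × 0.1181 ≈ 0.442 mcg/mL.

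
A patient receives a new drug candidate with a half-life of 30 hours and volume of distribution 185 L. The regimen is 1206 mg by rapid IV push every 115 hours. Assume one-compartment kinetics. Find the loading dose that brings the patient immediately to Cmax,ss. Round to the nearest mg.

f = (1/2)^(115/30) ≈ 0.070154; accumulation ratio R = 1/(1−f) ≈ 1.07545.
Loading dose to hit Cmax,ss on first dose: D_load = D_maint·R ≈ 1206 × 1.07545 ≈ 1296.99 mg.

1297 mg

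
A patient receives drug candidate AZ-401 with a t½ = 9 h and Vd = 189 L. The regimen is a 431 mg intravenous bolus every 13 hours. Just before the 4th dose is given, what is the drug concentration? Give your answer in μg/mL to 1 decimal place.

f = (1/2)^(τ/t½) = (1/2)^(13/9) ≈ 0.3674.
C₀ = D/Vd = 431/189 ≈ 2.280 μg/mL.
Before the 4th dose, 3 doses have been given. Superposition: Cmin = C₀·(f + f² + … + f^3).
≈ 2.280 × (0.3674 + 0.1350 + 0.0496) ≈ 2.280 × 0.5520 ≈ 1.259 μg/mL.

1.3 μg/mL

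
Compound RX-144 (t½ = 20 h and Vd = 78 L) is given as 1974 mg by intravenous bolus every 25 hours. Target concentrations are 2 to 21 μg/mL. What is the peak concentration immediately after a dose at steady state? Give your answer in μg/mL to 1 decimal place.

43.7 μg/mL

τ/t½ = 25/20 ≈ 1.25, so fraction remaining f = (1/2)^(25/20) ≈ 0.4204.
Accumulation ratio R = 1/(1 − f) ≈ 1/0.5796 ≈ 1.7253.
Single-dose peak C₀ = D/Vd = 1974/78 ≈ 25.308 μg/mL.
Steady-state peak Cmax,ss = C₀·R ≈ 25.308 × 1.7253 ≈ 43.664 μg/mL.
Peak 43.7 μg/mL vs MTC 21 μg/mL: exceeds toxic threshold.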